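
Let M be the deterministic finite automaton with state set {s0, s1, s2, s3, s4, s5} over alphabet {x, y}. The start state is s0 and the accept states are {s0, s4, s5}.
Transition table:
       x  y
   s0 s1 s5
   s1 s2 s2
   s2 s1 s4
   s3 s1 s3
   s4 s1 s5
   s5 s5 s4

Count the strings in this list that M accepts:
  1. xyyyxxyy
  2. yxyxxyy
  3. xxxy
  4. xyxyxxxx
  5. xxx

2

xyyyxxyy: accepted
yxyxxyy: accepted
xxxy: rejected
xyxyxxxx: rejected
xxx: rejected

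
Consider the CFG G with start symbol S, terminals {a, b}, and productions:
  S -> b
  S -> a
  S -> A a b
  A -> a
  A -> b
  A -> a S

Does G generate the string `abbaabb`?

no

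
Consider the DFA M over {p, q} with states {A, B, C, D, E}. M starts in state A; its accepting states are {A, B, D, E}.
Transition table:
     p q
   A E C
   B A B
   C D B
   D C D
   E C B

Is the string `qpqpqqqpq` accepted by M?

A --q--> C
C --p--> D
D --q--> D
D --p--> C
C --q--> B
B --q--> B
B --q--> B
B --p--> A
A --q--> C
End in state C, which is not an accepting state.

rejected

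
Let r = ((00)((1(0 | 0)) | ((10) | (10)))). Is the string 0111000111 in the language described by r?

No split of 0111000111 into u·v has (00) matching u and ((1(0|0))|((10)|(10))) matching v.

no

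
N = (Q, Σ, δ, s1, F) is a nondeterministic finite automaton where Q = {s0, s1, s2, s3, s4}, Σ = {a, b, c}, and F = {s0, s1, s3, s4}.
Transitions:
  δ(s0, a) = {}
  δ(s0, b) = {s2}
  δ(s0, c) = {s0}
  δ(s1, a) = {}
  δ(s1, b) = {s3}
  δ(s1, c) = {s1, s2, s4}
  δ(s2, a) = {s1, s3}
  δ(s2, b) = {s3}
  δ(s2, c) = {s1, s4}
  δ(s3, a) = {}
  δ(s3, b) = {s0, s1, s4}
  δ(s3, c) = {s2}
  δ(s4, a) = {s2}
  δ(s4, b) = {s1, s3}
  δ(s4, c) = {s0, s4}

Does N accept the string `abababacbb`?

Start: {s1}
read a: {}
The reachable set is empty and stays empty for the remaining 9 symbols.
Reachable ∩ accepting = {} — empty.

rejected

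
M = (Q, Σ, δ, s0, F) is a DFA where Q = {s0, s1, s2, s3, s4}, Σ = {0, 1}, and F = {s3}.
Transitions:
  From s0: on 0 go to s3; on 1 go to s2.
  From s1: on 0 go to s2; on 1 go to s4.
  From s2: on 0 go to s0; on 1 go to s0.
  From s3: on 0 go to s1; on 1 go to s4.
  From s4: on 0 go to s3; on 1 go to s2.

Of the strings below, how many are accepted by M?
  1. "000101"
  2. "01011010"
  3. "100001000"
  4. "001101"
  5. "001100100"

0

"000101": rejected
"01011010": rejected
"100001000": rejected
"001101": rejected
"001100100": rejected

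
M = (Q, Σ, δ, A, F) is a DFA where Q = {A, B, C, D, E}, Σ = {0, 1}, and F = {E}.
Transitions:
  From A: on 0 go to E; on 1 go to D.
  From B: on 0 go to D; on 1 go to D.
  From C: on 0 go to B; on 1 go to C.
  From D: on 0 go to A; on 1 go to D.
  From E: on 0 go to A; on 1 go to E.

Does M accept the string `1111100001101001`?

A --1--> D
D --1--> D
D --1--> D
D --1--> D
D --1--> D
D --0--> A
A --0--> E
E --0--> A
A --0--> E
E --1--> E
E --1--> E
E --0--> A
A --1--> D
D --0--> A
A --0--> E
E --1--> E
End in state E, which is an accepting state.

accepted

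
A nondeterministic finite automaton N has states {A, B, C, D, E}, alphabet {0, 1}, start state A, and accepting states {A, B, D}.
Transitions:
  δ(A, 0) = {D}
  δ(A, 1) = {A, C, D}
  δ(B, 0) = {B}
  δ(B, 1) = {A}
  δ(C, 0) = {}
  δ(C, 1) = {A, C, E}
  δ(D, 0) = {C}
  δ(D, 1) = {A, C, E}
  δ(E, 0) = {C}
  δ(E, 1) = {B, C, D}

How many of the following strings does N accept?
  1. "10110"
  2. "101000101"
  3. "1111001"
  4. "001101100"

"10110": accepted
"101000101": rejected
"1111001": accepted
"001101100": accepted

3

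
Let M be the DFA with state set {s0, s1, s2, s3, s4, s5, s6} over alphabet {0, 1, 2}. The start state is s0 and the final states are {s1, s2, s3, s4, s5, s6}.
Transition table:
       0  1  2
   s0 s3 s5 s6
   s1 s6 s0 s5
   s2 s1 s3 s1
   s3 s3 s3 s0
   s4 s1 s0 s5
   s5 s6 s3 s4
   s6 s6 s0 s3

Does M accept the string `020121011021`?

accepted

s0 --0--> s3
s3 --2--> s0
s0 --0--> s3
s3 --1--> s3
s3 --2--> s0
s0 --1--> s5
s5 --0--> s6
s6 --1--> s0
s0 --1--> s5
s5 --0--> s6
s6 --2--> s3
s3 --1--> s3
End in state s3, which is an accepting state.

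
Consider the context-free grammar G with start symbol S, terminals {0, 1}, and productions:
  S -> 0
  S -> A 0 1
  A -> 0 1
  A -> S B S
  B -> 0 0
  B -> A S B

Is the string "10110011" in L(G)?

no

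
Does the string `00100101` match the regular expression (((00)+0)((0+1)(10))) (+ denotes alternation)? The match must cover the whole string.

No split of 00100101 into u·v has ((00)+0) matching u and ((0+1)(10)) matching v.

no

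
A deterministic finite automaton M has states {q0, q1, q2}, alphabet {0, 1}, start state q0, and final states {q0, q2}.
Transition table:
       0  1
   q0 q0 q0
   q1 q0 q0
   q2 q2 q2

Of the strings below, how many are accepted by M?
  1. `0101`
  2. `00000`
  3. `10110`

3

`0101`: accepted
`00000`: accepted
`10110`: accepted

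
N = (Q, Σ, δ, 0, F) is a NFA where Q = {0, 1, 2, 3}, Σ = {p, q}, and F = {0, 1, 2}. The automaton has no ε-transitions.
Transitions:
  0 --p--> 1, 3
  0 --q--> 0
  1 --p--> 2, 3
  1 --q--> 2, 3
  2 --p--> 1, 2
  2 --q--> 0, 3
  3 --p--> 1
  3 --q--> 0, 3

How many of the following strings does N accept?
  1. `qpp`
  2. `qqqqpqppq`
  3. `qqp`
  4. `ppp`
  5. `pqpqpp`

5

`qpp`: accepted
`qqqqpqppq`: accepted
`qqp`: accepted
`ppp`: accepted
`pqpqpp`: accepted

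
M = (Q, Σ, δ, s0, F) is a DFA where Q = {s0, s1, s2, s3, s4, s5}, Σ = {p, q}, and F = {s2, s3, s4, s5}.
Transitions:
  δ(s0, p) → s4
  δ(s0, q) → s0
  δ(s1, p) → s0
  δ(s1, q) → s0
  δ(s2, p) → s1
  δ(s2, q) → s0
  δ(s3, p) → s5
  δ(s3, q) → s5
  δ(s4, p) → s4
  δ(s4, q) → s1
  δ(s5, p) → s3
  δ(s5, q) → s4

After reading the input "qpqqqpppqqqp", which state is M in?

s4

s0 --q--> s0
s0 --p--> s4
s4 --q--> s1
s1 --q--> s0
s0 --q--> s0
s0 --p--> s4
s4 --p--> s4
s4 --p--> s4
s4 --q--> s1
s1 --q--> s0
s0 --q--> s0
s0 --p--> s4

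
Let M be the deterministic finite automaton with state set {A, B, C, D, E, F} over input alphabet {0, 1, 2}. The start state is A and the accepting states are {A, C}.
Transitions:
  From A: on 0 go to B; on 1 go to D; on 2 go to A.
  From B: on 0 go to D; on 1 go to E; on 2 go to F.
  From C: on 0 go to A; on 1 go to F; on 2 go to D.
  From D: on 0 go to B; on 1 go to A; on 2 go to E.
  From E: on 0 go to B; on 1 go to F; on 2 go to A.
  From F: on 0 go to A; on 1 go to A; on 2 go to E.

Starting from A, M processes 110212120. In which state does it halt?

A --1--> D
D --1--> A
A --0--> B
B --2--> F
F --1--> A
A --2--> A
A --1--> D
D --2--> E
E --0--> B

B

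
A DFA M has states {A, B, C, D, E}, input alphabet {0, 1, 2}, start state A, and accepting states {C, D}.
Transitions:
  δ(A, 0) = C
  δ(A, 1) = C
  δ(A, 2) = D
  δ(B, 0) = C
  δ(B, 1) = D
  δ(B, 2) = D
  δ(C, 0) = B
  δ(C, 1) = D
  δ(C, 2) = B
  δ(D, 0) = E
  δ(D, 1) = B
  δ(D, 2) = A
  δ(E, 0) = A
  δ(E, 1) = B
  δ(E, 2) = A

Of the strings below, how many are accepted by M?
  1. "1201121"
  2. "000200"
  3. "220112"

"1201121": rejected
"000200": rejected
"220112": accepted

1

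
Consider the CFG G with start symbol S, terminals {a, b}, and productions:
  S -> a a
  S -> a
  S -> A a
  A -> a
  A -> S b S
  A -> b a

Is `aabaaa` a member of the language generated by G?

yes

S ⇒ Aa ⇒ SbSa ⇒ aabSa ⇒ aabaaa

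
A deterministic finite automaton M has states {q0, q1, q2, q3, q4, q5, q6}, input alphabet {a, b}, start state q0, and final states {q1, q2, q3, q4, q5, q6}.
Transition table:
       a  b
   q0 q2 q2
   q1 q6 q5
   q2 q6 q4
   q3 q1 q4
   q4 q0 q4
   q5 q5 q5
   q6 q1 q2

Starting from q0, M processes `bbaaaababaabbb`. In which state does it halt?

q5

q0 --b--> q2
q2 --b--> q4
q4 --a--> q0
q0 --a--> q2
q2 --a--> q6
q6 --a--> q1
q1 --b--> q5
q5 --a--> q5
q5 --b--> q5
q5 --a--> q5
q5 --a--> q5
q5 --b--> q5
q5 --b--> q5
q5 --b--> q5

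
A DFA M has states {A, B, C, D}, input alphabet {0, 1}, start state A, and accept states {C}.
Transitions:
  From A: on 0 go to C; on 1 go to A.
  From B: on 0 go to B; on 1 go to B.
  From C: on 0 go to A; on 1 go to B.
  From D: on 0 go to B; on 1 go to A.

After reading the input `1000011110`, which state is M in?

A --1--> A
A --0--> C
C --0--> A
A --0--> C
C --0--> A
A --1--> A
A --1--> A
A --1--> A
A --1--> A
A --0--> C

C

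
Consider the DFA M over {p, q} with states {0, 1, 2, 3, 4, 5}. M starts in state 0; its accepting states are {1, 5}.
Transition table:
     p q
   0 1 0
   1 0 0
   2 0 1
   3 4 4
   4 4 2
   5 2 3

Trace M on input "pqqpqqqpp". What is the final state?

0

0 --p--> 1
1 --q--> 0
0 --q--> 0
0 --p--> 1
1 --q--> 0
0 --q--> 0
0 --q--> 0
0 --p--> 1
1 --p--> 0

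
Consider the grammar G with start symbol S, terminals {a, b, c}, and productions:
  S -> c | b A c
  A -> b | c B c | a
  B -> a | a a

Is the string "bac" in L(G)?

yes

S ⇒ bAc ⇒ bac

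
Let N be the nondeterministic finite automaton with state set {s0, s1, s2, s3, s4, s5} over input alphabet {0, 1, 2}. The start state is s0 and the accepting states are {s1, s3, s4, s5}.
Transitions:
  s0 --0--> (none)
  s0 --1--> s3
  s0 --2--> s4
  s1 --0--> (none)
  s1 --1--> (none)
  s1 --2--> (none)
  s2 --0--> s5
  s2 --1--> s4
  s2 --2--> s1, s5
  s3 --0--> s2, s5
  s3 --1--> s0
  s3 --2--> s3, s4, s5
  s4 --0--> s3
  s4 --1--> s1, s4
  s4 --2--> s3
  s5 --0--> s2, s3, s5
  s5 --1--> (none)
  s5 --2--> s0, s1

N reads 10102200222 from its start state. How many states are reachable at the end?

Start: {s0}
read 1: {s3}
read 0: {s2, s5}
read 1: {s4}
read 0: {s3}
read 2: {s3, s4, s5}
read 2: {s0, s1, s3, s4, s5}
read 0: {s2, s3, s5}
read 0: {s2, s3, s5}
read 2: {s0, s1, s3, s4, s5}
read 2: {s0, s1, s3, s4, s5}
read 2: {s0, s1, s3, s4, s5}
Final reachable set {s0, s1, s3, s4, s5} has 5 states.

5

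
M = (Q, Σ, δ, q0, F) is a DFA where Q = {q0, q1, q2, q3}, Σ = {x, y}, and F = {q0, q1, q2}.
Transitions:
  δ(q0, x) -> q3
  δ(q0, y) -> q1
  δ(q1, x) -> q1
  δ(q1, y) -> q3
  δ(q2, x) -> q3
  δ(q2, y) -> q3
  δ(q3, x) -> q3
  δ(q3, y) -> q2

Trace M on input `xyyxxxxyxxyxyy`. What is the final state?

q0 --x--> q3
q3 --y--> q2
q2 --y--> q3
q3 --x--> q3
q3 --x--> q3
q3 --x--> q3
q3 --x--> q3
q3 --y--> q2
q2 --x--> q3
q3 --x--> q3
q3 --y--> q2
q2 --x--> q3
q3 --y--> q2
q2 --y--> q3

q3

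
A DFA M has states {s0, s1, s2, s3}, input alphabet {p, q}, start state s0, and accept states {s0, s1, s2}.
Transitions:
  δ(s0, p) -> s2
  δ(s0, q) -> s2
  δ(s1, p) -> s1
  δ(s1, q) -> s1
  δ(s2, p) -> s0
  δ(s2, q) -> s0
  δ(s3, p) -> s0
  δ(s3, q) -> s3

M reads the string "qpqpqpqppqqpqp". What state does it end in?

s0 --q--> s2
s2 --p--> s0
s0 --q--> s2
s2 --p--> s0
s0 --q--> s2
s2 --p--> s0
s0 --q--> s2
s2 --p--> s0
s0 --p--> s2
s2 --q--> s0
s0 --q--> s2
s2 --p--> s0
s0 --q--> s2
s2 --p--> s0

s0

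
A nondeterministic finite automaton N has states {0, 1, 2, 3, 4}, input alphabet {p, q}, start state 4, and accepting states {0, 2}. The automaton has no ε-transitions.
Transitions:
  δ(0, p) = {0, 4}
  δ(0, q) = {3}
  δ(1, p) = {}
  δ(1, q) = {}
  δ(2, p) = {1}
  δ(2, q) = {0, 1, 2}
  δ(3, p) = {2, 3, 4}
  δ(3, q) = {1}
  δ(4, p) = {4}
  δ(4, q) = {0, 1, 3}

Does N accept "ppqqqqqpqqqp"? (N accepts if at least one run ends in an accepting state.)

rejected

Start: {4}
read p: {4}
read p: {4}
read q: {0, 1, 3}
read q: {1, 3}
read q: {1}
read q: {}
The reachable set is empty and stays empty for the remaining 6 symbols.
Reachable ∩ accepting = {} — empty.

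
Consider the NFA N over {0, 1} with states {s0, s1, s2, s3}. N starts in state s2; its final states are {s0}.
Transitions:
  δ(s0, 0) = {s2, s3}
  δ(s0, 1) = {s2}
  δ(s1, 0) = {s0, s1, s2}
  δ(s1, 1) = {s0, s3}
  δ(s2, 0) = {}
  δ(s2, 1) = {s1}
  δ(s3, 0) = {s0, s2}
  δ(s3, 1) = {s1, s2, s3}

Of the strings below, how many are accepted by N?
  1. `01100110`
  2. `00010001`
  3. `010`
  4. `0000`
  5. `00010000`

`01100110`: rejected
`00010001`: rejected
`010`: rejected
`0000`: rejected
`00010000`: rejected

0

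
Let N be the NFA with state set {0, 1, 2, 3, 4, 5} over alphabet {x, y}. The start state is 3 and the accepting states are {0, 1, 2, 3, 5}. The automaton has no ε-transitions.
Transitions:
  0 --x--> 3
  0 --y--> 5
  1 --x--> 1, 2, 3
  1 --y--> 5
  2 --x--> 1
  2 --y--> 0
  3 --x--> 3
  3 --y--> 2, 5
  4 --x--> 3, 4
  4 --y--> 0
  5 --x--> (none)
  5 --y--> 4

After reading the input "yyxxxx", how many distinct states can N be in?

Start: {3}
read y: {2, 5}
read y: {0, 4}
read x: {3, 4}
read x: {3, 4}
read x: {3, 4}
read x: {3, 4}
Final reachable set {3, 4} has 2 states.

2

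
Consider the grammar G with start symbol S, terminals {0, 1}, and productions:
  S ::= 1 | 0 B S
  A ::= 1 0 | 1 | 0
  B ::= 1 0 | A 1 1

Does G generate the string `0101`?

yes

S ⇒ 0BS ⇒ 010S ⇒ 0101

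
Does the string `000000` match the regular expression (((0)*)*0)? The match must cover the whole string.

yes

Split as 00000·0: ((0)*)* matches 00000 and 0 matches 0.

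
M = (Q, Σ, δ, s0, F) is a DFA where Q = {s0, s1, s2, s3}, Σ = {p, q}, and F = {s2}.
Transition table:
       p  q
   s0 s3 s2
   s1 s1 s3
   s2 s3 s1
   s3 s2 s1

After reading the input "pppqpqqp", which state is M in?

s1

s0 --p--> s3
s3 --p--> s2
s2 --p--> s3
s3 --q--> s1
s1 --p--> s1
s1 --q--> s3
s3 --q--> s1
s1 --p--> s1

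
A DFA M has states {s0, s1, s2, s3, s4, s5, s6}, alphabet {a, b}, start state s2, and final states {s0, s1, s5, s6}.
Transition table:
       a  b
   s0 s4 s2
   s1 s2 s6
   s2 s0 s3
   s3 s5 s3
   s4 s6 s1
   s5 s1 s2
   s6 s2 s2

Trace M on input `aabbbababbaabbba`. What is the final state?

s5

s2 --a--> s0
s0 --a--> s4
s4 --b--> s1
s1 --b--> s6
s6 --b--> s2
s2 --a--> s0
s0 --b--> s2
s2 --a--> s0
s0 --b--> s2
s2 --b--> s3
s3 --a--> s5
s5 --a--> s1
s1 --b--> s6
s6 --b--> s2
s2 --b--> s3
s3 --a--> s5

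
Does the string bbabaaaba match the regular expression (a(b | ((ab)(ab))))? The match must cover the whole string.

No split of bbabaaaba into u·v has a matching u and (b|((ab)(ab))) matching v.

no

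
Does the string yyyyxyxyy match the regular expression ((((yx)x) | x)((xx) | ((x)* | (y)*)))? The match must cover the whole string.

No split of yyyyxyxyy into u·v has (((yx)x)|x) matching u and ((xx)|((x)*|(y)*)) matching v.

no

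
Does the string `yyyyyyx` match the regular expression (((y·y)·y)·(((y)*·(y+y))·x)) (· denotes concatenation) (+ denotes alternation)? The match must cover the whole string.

Split as yyy·yyyx: ((y·y)·y) matches yyy and (((y)*·(y+y))·x) matches yyyx.

yes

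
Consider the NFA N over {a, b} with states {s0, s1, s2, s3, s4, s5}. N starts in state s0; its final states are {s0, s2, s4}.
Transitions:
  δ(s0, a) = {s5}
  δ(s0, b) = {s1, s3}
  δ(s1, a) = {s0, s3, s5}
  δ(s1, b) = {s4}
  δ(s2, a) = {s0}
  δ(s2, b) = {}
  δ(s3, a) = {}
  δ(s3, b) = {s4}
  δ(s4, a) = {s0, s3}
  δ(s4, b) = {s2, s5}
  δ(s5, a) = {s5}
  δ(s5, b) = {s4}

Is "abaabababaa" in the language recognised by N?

rejected

Start: {s0}
read a: {s5}
read b: {s4}
read a: {s0, s3}
read a: {s5}
read b: {s4}
read a: {s0, s3}
read b: {s1, s3, s4}
read a: {s0, s3, s5}
read b: {s1, s3, s4}
read a: {s0, s3, s5}
read a: {s5}
Reachable ∩ accepting = {} — empty.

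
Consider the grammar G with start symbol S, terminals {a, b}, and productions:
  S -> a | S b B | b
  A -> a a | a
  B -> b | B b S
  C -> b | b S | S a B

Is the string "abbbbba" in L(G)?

S ⇒ SbB ⇒ abB ⇒ abBbS ⇒ abBbSbS ⇒ abbbSbS ⇒ abbbbbS ⇒ abbbbba

yes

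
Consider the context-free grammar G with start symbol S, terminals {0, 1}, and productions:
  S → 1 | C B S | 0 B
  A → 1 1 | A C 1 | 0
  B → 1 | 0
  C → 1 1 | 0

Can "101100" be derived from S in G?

no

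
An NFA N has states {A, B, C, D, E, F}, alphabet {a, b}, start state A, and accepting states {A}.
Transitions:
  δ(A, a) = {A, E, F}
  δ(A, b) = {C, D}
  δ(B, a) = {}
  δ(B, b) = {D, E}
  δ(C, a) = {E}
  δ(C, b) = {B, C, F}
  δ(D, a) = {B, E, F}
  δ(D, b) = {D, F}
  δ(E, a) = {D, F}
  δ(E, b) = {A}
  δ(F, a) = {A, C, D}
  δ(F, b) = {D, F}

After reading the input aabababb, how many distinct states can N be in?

Start: {A}
read a: {A, E, F}
read a: {A, C, D, E, F}
read b: {A, B, C, D, F}
read a: {A, B, C, D, E, F}
read b: {A, B, C, D, E, F}
read a: {A, B, C, D, E, F}
read b: {A, B, C, D, E, F}
read b: {A, B, C, D, E, F}
Final reachable set {A, B, C, D, E, F} has 6 states.

6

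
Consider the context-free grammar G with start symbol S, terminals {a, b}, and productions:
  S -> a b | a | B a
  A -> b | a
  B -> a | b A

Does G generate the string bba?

yes

S ⇒ Ba ⇒ bAa ⇒ bba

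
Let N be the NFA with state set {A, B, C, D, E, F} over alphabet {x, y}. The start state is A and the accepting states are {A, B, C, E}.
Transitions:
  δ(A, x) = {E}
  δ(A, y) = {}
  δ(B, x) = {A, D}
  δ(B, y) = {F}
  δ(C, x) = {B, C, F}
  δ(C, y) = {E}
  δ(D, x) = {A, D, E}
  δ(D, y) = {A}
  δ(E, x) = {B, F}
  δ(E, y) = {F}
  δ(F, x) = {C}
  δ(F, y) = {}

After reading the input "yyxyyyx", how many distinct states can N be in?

Start: {A}
read y: {}
The reachable set is empty and stays empty for the remaining 6 symbols.
Final reachable set {} has 0 states.

0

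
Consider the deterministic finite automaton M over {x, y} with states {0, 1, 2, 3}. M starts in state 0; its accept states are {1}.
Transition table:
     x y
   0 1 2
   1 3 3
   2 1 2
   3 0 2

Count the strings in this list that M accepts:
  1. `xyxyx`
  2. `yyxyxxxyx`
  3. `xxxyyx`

3

`xyxyx`: accepted
`yyxyxxxyx`: accepted
`xxxyyx`: accepted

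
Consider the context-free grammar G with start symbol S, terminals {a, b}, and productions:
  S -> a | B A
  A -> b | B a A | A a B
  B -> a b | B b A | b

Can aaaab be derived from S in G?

no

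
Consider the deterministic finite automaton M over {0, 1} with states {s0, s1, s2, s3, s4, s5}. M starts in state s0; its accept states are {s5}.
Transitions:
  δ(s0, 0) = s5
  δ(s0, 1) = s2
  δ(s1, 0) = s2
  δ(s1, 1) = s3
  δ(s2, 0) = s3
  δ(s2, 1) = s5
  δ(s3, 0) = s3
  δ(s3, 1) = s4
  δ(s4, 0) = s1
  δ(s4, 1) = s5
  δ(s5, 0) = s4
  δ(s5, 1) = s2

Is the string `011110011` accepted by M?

s0 --0--> s5
s5 --1--> s2
s2 --1--> s5
s5 --1--> s2
s2 --1--> s5
s5 --0--> s4
s4 --0--> s1
s1 --1--> s3
s3 --1--> s4
End in state s4, which is not an accepting state.

rejected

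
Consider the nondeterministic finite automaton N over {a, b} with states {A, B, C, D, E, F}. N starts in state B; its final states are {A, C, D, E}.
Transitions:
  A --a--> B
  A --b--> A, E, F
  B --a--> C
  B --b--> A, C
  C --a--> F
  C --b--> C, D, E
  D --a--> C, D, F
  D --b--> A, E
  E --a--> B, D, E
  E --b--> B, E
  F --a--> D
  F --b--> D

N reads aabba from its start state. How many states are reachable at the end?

Start: {B}
read a: {C}
read a: {F}
read b: {D}
read b: {A, E}
read a: {B, D, E}
Final reachable set {B, D, E} has 3 states.

3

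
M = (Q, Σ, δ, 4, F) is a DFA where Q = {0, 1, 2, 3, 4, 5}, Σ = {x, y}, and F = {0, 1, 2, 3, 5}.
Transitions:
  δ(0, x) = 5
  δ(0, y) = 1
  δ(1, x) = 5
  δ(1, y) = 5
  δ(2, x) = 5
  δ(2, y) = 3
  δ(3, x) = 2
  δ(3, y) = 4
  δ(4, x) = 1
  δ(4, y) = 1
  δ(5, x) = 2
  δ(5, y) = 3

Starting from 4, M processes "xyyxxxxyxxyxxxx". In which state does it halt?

5

4 --x--> 1
1 --y--> 5
5 --y--> 3
3 --x--> 2
2 --x--> 5
5 --x--> 2
2 --x--> 5
5 --y--> 3
3 --x--> 2
2 --x--> 5
5 --y--> 3
3 --x--> 2
2 --x--> 5
5 --x--> 2
2 --x--> 5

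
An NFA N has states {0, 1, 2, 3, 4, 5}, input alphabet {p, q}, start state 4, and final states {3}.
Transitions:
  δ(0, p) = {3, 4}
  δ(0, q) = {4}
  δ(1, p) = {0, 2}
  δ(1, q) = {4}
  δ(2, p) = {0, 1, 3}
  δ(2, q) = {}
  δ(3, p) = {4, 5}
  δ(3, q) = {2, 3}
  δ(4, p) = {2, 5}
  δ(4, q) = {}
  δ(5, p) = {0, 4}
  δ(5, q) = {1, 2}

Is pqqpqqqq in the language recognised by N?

rejected

Start: {4}
read p: {2, 5}
read q: {1, 2}
read q: {4}
read p: {2, 5}
read q: {1, 2}
read q: {4}
read q: {}
The reachable set is empty and stays empty for the remaining 1 symbol.
Reachable ∩ accepting = {} — empty.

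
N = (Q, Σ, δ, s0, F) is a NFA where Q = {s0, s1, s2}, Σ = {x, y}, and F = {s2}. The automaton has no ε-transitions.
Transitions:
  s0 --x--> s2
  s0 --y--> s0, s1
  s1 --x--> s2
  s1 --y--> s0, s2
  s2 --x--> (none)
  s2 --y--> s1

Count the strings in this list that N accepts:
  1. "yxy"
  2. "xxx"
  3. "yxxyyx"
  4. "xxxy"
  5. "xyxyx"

"yxy": rejected
"xxx": rejected
"yxxyyx": rejected
"xxxy": rejected
"xyxyx": accepted

1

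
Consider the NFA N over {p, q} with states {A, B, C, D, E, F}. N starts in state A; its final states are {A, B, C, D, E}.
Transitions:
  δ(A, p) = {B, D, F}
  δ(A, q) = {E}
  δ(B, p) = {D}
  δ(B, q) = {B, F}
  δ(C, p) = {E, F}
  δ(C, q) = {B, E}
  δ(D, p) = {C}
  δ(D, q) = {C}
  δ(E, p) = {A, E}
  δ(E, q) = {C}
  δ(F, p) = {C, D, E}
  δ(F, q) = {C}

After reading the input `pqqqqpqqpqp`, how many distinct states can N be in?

Start: {A}
read p: {B, D, F}
read q: {B, C, F}
read q: {B, C, E, F}
read q: {B, C, E, F}
read q: {B, C, E, F}
read p: {A, C, D, E, F}
read q: {B, C, E}
read q: {B, C, E, F}
read p: {A, C, D, E, F}
read q: {B, C, E}
read p: {A, D, E, F}
Final reachable set {A, D, E, F} has 4 states.

4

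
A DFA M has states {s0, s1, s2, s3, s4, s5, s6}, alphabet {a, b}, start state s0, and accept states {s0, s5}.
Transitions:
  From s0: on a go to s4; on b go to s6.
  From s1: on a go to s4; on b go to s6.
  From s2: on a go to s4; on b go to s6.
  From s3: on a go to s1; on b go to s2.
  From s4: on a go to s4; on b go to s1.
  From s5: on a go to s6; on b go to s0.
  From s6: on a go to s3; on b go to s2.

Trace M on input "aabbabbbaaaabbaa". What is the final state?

s1

s0 --a--> s4
s4 --a--> s4
s4 --b--> s1
s1 --b--> s6
s6 --a--> s3
s3 --b--> s2
s2 --b--> s6
s6 --b--> s2
s2 --a--> s4
s4 --a--> s4
s4 --a--> s4
s4 --a--> s4
s4 --b--> s1
s1 --b--> s6
s6 --a--> s3
s3 --a--> s1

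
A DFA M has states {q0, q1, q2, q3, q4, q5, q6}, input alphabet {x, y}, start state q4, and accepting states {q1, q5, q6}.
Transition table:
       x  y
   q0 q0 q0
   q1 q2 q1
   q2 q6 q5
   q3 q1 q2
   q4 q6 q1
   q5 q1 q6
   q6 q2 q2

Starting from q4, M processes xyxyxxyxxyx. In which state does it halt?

q4 --x--> q6
q6 --y--> q2
q2 --x--> q6
q6 --y--> q2
q2 --x--> q6
q6 --x--> q2
q2 --y--> q5
q5 --x--> q1
q1 --x--> q2
q2 --y--> q5
q5 --x--> q1

q1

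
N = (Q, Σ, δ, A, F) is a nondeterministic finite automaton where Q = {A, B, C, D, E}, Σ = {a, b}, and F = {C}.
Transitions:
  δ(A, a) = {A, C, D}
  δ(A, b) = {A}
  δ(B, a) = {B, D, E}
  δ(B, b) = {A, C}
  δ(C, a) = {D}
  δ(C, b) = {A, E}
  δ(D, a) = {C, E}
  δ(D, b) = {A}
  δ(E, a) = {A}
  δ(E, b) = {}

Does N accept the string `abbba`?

accepted

Start: {A}
read a: {A, C, D}
read b: {A, E}
read b: {A}
read b: {A}
read a: {A, C, D}
Reachable ∩ accepting = {C} — nonempty.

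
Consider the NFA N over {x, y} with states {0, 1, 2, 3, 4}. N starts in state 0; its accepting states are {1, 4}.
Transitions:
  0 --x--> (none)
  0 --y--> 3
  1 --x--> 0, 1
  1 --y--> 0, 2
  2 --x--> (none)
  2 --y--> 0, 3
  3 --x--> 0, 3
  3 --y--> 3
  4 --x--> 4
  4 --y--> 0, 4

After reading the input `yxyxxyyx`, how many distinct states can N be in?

2

Start: {0}
read y: {3}
read x: {0, 3}
read y: {3}
read x: {0, 3}
read x: {0, 3}
read y: {3}
read y: {3}
read x: {0, 3}
Final reachable set {0, 3} has 2 states.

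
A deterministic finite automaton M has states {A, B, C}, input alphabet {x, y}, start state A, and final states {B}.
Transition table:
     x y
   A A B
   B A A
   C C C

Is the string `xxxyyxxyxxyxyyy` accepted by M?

accepted

A --x--> A
A --x--> A
A --x--> A
A --y--> B
B --y--> A
A --x--> A
A --x--> A
A --y--> B
B --x--> A
A --x--> A
A --y--> B
B --x--> A
A --y--> B
B --y--> A
A --y--> B
End in state B, which is an accepting state.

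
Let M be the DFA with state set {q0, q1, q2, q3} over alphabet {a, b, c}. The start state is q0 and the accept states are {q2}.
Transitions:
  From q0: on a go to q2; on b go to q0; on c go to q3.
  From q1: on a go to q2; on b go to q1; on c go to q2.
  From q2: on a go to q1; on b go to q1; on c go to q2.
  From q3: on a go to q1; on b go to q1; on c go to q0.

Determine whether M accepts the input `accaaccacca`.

rejected

q0 --a--> q2
q2 --c--> q2
q2 --c--> q2
q2 --a--> q1
q1 --a--> q2
q2 --c--> q2
q2 --c--> q2
q2 --a--> q1
q1 --c--> q2
q2 --c--> q2
q2 --a--> q1
End in state q1, which is not an accepting state.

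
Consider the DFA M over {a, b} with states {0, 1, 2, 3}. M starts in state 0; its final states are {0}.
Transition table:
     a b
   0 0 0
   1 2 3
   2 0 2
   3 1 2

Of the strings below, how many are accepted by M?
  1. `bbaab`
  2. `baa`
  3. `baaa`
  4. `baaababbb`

4

`bbaab`: accepted
`baa`: accepted
`baaa`: accepted
`baaababbb`: accepted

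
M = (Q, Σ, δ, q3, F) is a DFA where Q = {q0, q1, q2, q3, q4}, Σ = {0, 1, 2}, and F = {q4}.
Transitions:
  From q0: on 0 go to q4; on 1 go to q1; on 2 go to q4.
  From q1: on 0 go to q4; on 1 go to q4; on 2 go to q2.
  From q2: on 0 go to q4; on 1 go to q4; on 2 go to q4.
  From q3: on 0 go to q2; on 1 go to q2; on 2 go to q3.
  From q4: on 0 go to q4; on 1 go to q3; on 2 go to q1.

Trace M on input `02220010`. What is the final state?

q2

q3 --0--> q2
q2 --2--> q4
q4 --2--> q1
q1 --2--> q2
q2 --0--> q4
q4 --0--> q4
q4 --1--> q3
q3 --0--> q2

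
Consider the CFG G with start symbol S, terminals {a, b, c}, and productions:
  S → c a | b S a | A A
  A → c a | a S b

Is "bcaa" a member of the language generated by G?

yes

S ⇒ bSa ⇒ bcaa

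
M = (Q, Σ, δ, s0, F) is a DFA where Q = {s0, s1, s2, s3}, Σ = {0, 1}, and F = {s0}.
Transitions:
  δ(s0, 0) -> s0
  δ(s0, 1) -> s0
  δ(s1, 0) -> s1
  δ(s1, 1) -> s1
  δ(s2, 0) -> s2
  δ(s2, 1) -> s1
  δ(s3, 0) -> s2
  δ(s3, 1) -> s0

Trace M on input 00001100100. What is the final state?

s0 --0--> s0
s0 --0--> s0
s0 --0--> s0
s0 --0--> s0
s0 --1--> s0
s0 --1--> s0
s0 --0--> s0
s0 --0--> s0
s0 --1--> s0
s0 --0--> s0
s0 --0--> s0

s0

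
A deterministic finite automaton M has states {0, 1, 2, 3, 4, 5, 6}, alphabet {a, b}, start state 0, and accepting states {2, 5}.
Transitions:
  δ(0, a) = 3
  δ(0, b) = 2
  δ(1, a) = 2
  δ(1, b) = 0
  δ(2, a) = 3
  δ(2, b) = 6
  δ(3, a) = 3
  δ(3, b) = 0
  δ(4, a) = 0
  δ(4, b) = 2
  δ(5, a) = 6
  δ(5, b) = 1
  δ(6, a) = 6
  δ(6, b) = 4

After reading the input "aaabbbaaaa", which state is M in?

6

0 --a--> 3
3 --a--> 3
3 --a--> 3
3 --b--> 0
0 --b--> 2
2 --b--> 6
6 --a--> 6
6 --a--> 6
6 --a--> 6
6 --a--> 6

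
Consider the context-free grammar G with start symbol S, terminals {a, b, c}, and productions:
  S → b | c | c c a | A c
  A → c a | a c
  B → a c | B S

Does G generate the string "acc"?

yes

S ⇒ Ac ⇒ acc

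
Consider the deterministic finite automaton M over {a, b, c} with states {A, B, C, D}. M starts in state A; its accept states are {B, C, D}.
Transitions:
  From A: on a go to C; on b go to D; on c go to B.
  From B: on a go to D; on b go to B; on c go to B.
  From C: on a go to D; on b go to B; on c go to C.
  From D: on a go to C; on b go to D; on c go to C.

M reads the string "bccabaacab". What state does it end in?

A --b--> D
D --c--> C
C --c--> C
C --a--> D
D --b--> D
D --a--> C
C --a--> D
D --c--> C
C --a--> D
D --b--> D

D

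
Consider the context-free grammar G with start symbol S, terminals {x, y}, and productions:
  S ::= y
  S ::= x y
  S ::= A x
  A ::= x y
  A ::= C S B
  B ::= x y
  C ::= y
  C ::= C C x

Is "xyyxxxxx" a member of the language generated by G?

no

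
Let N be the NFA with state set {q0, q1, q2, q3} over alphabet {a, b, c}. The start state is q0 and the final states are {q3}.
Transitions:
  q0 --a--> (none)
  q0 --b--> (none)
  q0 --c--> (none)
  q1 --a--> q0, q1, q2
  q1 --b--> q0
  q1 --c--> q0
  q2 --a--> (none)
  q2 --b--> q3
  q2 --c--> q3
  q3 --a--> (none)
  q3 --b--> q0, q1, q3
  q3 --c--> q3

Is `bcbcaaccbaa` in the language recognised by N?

rejected

Start: {q0}
read b: {}
The reachable set is empty and stays empty for the remaining 10 symbols.
Reachable ∩ accepting = {} — empty.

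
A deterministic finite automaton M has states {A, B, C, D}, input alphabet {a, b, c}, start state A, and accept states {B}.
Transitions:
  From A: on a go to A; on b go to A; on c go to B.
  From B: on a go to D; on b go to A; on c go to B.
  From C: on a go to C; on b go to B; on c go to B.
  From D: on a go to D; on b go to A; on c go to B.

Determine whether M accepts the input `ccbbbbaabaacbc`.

accepted

A --c--> B
B --c--> B
B --b--> A
A --b--> A
A --b--> A
A --b--> A
A --a--> A
A --a--> A
A --b--> A
A --a--> A
A --a--> A
A --c--> B
B --b--> A
A --c--> B
End in state B, which is an accepting state.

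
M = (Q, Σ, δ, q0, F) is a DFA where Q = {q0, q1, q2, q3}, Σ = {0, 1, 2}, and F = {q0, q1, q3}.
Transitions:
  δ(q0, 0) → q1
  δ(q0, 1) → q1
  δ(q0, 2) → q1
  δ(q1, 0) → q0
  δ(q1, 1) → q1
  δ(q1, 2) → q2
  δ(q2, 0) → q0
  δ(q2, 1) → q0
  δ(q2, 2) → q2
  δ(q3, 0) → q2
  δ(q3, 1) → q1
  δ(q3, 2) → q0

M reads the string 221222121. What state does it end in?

q0 --2--> q1
q1 --2--> q2
q2 --1--> q0
q0 --2--> q1
q1 --2--> q2
q2 --2--> q2
q2 --1--> q0
q0 --2--> q1
q1 --1--> q1

q1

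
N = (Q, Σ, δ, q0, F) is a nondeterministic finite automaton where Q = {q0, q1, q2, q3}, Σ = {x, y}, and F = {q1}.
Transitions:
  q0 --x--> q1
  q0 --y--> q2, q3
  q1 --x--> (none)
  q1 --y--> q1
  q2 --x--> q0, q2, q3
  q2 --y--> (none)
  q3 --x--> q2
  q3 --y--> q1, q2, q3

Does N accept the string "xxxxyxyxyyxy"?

rejected

Start: {q0}
read x: {q1}
read x: {}
The reachable set is empty and stays empty for the remaining 10 symbols.
Reachable ∩ accepting = {} — empty.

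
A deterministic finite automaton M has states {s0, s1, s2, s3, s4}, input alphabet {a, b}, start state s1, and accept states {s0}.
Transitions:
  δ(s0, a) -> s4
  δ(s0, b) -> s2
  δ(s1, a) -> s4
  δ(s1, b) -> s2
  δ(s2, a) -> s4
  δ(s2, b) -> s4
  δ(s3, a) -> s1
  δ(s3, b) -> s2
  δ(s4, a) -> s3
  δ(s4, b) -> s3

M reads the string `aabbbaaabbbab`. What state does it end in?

s2

s1 --a--> s4
s4 --a--> s3
s3 --b--> s2
s2 --b--> s4
s4 --b--> s3
s3 --a--> s1
s1 --a--> s4
s4 --a--> s3
s3 --b--> s2
s2 --b--> s4
s4 --b--> s3
s3 --a--> s1
s1 --b--> s2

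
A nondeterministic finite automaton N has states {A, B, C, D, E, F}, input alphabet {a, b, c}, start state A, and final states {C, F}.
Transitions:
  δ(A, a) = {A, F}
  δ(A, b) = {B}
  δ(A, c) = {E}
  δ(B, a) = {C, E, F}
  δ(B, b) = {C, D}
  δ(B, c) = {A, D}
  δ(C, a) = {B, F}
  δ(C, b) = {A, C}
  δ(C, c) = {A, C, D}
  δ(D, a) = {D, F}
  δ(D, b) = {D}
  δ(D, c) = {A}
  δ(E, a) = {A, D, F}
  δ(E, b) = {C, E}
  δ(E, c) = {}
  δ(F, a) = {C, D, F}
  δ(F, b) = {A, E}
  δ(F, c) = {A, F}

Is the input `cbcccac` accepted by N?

accepted

Start: {A}
read c: {E}
read b: {C, E}
read c: {A, C, D}
read c: {A, C, D, E}
read c: {A, C, D, E}
read a: {A, B, D, F}
read c: {A, D, E, F}
Reachable ∩ accepting = {F} — nonempty.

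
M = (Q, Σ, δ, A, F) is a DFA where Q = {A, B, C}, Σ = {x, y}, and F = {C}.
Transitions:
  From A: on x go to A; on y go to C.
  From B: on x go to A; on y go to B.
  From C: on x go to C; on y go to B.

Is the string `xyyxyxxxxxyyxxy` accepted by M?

A --x--> A
A --y--> C
C --y--> B
B --x--> A
A --y--> C
C --x--> C
C --x--> C
C --x--> C
C --x--> C
C --x--> C
C --y--> B
B --y--> B
B --x--> A
A --x--> A
A --y--> C
End in state C, which is an accepting state.

accepted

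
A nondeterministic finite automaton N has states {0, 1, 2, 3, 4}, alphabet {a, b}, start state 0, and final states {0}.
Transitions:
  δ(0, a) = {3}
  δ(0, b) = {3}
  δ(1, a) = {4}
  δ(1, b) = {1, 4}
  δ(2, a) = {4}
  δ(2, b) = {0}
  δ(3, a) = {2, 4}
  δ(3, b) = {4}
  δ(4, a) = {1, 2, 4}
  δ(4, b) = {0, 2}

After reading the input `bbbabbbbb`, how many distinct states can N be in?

Start: {0}
read b: {3}
read b: {4}
read b: {0, 2}
read a: {3, 4}
read b: {0, 2, 4}
read b: {0, 2, 3}
read b: {0, 3, 4}
read b: {0, 2, 3, 4}
read b: {0, 2, 3, 4}
Final reachable set {0, 2, 3, 4} has 4 states.

4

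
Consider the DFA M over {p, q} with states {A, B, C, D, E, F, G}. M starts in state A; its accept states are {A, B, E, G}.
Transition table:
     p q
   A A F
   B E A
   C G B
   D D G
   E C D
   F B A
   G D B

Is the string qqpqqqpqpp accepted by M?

accepted

A --q--> F
F --q--> A
A --p--> A
A --q--> F
F --q--> A
A --q--> F
F --p--> B
B --q--> A
A --p--> A
A --p--> A
End in state A, which is an accepting state.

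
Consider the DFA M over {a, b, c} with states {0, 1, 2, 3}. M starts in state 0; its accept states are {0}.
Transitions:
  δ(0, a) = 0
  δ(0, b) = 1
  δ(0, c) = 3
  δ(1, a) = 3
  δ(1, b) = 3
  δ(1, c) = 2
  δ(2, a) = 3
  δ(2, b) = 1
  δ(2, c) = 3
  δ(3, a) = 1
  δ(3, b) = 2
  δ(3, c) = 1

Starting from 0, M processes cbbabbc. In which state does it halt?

0 --c--> 3
3 --b--> 2
2 --b--> 1
1 --a--> 3
3 --b--> 2
2 --b--> 1
1 --c--> 2

2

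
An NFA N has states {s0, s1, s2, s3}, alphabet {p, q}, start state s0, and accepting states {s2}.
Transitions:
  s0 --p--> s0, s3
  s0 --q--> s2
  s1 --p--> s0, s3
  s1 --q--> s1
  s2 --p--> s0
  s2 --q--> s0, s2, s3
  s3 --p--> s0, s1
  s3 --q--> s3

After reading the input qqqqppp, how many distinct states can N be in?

Start: {s0}
read q: {s2}
read q: {s0, s2, s3}
read q: {s0, s2, s3}
read q: {s0, s2, s3}
read p: {s0, s1, s3}
read p: {s0, s1, s3}
read p: {s0, s1, s3}
Final reachable set {s0, s1, s3} has 3 states.

3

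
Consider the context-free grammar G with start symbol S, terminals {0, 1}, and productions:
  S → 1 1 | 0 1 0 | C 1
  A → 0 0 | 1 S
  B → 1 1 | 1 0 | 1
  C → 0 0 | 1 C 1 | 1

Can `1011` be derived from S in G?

no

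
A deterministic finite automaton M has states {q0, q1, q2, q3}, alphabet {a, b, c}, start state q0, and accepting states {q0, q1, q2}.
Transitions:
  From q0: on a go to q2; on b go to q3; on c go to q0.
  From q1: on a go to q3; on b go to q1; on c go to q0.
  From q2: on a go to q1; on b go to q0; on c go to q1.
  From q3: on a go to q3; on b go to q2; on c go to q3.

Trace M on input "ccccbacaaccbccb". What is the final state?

q0 --c--> q0
q0 --c--> q0
q0 --c--> q0
q0 --c--> q0
q0 --b--> q3
q3 --a--> q3
q3 --c--> q3
q3 --a--> q3
q3 --a--> q3
q3 --c--> q3
q3 --c--> q3
q3 --b--> q2
q2 --c--> q1
q1 --c--> q0
q0 --b--> q3

q3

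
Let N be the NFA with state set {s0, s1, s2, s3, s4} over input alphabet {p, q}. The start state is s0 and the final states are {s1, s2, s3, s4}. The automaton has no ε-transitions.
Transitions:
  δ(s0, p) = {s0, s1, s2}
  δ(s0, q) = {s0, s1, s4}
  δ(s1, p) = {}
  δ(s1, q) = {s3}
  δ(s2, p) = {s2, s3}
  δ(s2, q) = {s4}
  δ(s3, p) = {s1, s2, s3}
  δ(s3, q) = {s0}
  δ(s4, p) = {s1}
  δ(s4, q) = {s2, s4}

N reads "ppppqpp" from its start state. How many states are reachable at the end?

Start: {s0}
read p: {s0, s1, s2}
read p: {s0, s1, s2, s3}
read p: {s0, s1, s2, s3}
read p: {s0, s1, s2, s3}
read q: {s0, s1, s3, s4}
read p: {s0, s1, s2, s3}
read p: {s0, s1, s2, s3}
Final reachable set {s0, s1, s2, s3} has 4 states.

4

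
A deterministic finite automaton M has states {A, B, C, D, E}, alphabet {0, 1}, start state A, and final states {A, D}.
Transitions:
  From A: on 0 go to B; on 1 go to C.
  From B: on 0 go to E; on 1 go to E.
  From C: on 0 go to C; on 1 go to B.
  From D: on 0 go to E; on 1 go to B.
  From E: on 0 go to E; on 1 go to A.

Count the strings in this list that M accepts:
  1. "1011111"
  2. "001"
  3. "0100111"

"1011111": rejected
"001": accepted
"0100111": rejected

1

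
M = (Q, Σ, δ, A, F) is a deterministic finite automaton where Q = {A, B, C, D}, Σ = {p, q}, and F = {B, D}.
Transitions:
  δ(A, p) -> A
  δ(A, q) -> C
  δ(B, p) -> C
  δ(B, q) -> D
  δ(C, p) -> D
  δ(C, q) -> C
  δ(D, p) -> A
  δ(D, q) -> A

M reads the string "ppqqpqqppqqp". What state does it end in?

D

A --p--> A
A --p--> A
A --q--> C
C --q--> C
C --p--> D
D --q--> A
A --q--> C
C --p--> D
D --p--> A
A --q--> C
C --q--> C
C --p--> D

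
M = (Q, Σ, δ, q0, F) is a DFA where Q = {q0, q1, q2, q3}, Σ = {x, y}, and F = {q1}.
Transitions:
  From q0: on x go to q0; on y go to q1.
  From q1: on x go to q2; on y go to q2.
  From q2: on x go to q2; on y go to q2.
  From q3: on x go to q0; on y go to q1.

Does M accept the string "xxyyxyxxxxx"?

q0 --x--> q0
q0 --x--> q0
q0 --y--> q1
q1 --y--> q2
q2 --x--> q2
q2 --y--> q2
q2 --x--> q2
q2 --x--> q2
q2 --x--> q2
q2 --x--> q2
q2 --x--> q2
End in state q2, which is not an accepting state.

rejected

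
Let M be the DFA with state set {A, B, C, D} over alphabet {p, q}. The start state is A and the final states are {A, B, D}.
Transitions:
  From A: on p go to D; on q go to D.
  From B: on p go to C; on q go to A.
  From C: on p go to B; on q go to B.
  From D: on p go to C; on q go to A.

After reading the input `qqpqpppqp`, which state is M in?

D

A --q--> D
D --q--> A
A --p--> D
D --q--> A
A --p--> D
D --p--> C
C --p--> B
B --q--> A
A --p--> D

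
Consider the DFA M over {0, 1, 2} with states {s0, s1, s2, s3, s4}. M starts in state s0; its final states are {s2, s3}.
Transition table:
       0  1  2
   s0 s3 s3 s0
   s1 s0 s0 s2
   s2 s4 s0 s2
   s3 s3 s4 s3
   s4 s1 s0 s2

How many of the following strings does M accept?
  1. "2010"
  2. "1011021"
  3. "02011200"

1

"2010": rejected
"1011021": rejected
"02011200": accepted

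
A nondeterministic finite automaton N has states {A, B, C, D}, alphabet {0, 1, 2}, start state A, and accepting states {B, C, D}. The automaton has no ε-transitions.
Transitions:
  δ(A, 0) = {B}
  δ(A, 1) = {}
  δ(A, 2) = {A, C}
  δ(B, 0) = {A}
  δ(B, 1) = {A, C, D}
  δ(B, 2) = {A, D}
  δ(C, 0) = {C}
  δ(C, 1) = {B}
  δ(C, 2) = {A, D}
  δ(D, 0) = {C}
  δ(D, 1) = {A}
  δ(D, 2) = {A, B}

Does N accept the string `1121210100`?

rejected

Start: {A}
read 1: {}
The reachable set is empty and stays empty for the remaining 9 symbols.
Reachable ∩ accepting = {} — empty.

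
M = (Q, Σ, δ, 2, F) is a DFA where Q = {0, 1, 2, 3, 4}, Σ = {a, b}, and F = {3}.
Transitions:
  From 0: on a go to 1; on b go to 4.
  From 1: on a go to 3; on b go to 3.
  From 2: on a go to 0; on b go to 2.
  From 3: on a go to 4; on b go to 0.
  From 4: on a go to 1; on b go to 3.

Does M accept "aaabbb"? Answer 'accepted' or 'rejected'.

2 --a--> 0
0 --a--> 1
1 --a--> 3
3 --b--> 0
0 --b--> 4
4 --b--> 3
End in state 3, which is an accepting state.

accepted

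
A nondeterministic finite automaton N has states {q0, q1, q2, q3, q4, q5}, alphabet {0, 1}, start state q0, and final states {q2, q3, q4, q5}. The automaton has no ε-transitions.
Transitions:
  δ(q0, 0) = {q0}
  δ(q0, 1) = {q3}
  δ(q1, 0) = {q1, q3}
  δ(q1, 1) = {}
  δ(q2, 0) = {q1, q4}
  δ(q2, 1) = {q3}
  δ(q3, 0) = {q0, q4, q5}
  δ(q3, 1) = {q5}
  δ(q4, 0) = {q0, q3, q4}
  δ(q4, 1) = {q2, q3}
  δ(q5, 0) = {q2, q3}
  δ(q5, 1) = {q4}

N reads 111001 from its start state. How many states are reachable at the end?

Start: {q0}
read 1: {q3}
read 1: {q5}
read 1: {q4}
read 0: {q0, q3, q4}
read 0: {q0, q3, q4, q5}
read 1: {q2, q3, q4, q5}
Final reachable set {q2, q3, q4, q5} has 4 states.

4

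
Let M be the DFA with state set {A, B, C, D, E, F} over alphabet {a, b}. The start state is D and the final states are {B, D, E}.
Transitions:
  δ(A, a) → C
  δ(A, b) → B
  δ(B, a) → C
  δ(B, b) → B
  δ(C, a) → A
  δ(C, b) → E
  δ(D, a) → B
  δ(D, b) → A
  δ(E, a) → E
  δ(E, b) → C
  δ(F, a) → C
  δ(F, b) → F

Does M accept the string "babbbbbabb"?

accepted

D --b--> A
A --a--> C
C --b--> E
E --b--> C
C --b--> E
E --b--> C
C --b--> E
E --a--> E
E --b--> C
C --b--> E
End in state E, which is an accepting state.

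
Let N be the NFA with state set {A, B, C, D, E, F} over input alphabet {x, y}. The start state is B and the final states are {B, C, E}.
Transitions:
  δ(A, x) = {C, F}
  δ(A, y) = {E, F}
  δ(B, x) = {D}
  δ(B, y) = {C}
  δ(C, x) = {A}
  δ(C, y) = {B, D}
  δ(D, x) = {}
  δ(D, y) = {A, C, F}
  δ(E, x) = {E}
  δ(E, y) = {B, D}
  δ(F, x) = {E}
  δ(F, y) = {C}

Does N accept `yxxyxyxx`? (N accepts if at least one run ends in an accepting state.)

accepted

Start: {B}
read y: {C}
read x: {A}
read x: {C, F}
read y: {B, C, D}
read x: {A, D}
read y: {A, C, E, F}
read x: {A, C, E, F}
read x: {A, C, E, F}
Reachable ∩ accepting = {C, E} — nonempty.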